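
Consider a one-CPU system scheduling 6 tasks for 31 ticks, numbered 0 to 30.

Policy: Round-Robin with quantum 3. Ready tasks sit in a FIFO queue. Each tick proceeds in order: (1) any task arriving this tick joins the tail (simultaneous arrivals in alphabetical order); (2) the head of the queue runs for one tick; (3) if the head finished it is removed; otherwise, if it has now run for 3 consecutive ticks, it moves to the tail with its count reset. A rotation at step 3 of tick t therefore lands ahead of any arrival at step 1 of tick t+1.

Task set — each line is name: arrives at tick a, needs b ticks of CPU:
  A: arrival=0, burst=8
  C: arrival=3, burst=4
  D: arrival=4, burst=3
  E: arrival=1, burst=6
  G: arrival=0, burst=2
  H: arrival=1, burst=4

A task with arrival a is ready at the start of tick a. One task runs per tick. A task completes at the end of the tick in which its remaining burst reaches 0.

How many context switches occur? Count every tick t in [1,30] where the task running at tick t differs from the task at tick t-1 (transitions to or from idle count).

context switches = 11

t=0: queue=[A,G] q_used=0 → run A
t=1: queue=[A,G,E,H] q_used=1 → run A
t=2: queue=[A,G,E,H] q_used=2 → run A
t=3: queue=[G,E,H,A,C] q_used=0 → run G
t=4: queue=[G,E,H,A,C,D] q_used=1 → run G
t=5: queue=[E,H,A,C,D] q_used=0 → run E
t=6: queue=[E,H,A,C,D] q_used=1 → run E
t=7: queue=[E,H,A,C,D] q_used=2 → run E
t=8: queue=[H,A,C,D,E] q_used=0 → run H
t=9: queue=[H,A,C,D,E] q_used=1 → run H
t=10: queue=[H,A,C,D,E] q_used=2 → run H
t=11: queue=[A,C,D,E,H] q_used=0 → run A
t=12: queue=[A,C,D,E,H] q_used=1 → run A
t=13: queue=[A,C,D,E,H] q_used=2 → run A
t=14: queue=[C,D,E,H,A] q_used=0 → run C
t=15: queue=[C,D,E,H,A] q_used=1 → run C
t=16: queue=[C,D,E,H,A] q_used=2 → run C
t=17: queue=[D,E,H,A,C] q_used=0 → run D
t=18: queue=[D,E,H,A,C] q_used=1 → run D
t=19: queue=[D,E,H,A,C] q_used=2 → run D
t=20: queue=[E,H,A,C] q_used=0 → run E
t=21: queue=[E,H,A,C] q_used=1 → run E
t=22: queue=[E,H,A,C] q_used=2 → run E
t=23: queue=[H,A,C] q_used=0 → run H
t=24: queue=[A,C] q_used=0 → run A
t=25: queue=[A,C] q_used=1 → run A
t=26: queue=[C] q_used=0 → run C
t=27: (idle)
t=28: (idle)
t=29: (idle)
t=30: (idle)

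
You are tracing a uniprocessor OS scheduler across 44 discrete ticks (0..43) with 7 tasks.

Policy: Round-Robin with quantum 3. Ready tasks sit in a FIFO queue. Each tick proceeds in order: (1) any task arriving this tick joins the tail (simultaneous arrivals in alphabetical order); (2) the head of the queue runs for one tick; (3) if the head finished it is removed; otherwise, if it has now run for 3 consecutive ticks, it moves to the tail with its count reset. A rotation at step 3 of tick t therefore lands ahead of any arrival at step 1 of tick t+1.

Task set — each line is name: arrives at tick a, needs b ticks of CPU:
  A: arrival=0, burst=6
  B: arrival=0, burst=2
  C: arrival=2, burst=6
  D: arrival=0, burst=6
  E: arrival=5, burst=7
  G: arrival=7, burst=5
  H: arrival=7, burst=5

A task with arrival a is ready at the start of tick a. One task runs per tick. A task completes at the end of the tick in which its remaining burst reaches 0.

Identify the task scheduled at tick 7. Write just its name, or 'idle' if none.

running at tick 7 = D

t=0: queue=[A,B,D] q_used=0 → run A
t=1: queue=[A,B,D] q_used=1 → run A
t=2: queue=[A,B,D,C] q_used=2 → run A
t=3: queue=[B,D,C,A] q_used=0 → run B
t=4: queue=[B,D,C,A] q_used=1 → run B
t=5: queue=[D,C,A,E] q_used=0 → run D
t=6: queue=[D,C,A,E] q_used=1 → run D
t=7: queue=[D,C,A,E,G,H] q_used=2 → run D
t=8: queue=[C,A,E,G,H,D] q_used=0 → run C
t=9: queue=[C,A,E,G,H,D] q_used=1 → run C
t=10: queue=[C,A,E,G,H,D] q_used=2 → run C
t=11: queue=[A,E,G,H,D,C] q_used=0 → run A
t=12: queue=[A,E,G,H,D,C] q_used=1 → run A
t=13: queue=[A,E,G,H,D,C] q_used=2 → run A
t=14: queue=[E,G,H,D,C] q_used=0 → run E
t=15: queue=[E,G,H,D,C] q_used=1 → run E
t=16: queue=[E,G,H,D,C] q_used=2 → run E
t=17: queue=[G,H,D,C,E] q_used=0 → run G
t=18: queue=[G,H,D,C,E] q_used=1 → run G
t=19: queue=[G,H,D,C,E] q_used=2 → run G
t=20: queue=[H,D,C,E,G] q_used=0 → run H
t=21: queue=[H,D,C,E,G] q_used=1 → run H
t=22: queue=[H,D,C,E,G] q_used=2 → run H
t=23: queue=[D,C,E,G,H] q_used=0 → run D
t=24: queue=[D,C,E,G,H] q_used=1 → run D
t=25: queue=[D,C,E,G,H] q_used=2 → run D
t=26: queue=[C,E,G,H] q_used=0 → run C
t=27: queue=[C,E,G,H] q_used=1 → run C
t=28: queue=[C,E,G,H] q_used=2 → run C
t=29: queue=[E,G,H] q_used=0 → run E
t=30: queue=[E,G,H] q_used=1 → run E
t=31: queue=[E,G,H] q_used=2 → run E
t=32: queue=[G,H,E] q_used=0 → run G
t=33: queue=[G,H,E] q_used=1 → run G
t=34: queue=[H,E] q_used=0 → run H
t=35: queue=[H,E] q_used=1 → run H
t=36: queue=[E] q_used=0 → run E
t=37: (idle)
t=38: (idle)
t=39: (idle)
t=40: (idle)
t=41: (idle)
t=42: (idle)
t=43: (idle)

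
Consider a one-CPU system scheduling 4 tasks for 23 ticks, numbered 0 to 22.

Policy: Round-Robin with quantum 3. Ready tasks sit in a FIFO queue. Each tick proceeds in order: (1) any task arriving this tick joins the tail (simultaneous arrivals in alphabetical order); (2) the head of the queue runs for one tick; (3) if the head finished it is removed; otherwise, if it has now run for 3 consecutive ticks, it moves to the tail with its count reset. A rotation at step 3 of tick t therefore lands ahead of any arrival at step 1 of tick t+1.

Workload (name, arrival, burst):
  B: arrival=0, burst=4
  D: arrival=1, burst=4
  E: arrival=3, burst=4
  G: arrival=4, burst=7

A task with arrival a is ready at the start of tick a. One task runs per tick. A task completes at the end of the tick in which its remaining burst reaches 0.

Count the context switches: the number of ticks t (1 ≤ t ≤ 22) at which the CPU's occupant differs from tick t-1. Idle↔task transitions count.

t=0: queue=[B] q_used=0 → run B
t=1: queue=[B,D] q_used=1 → run B
t=2: queue=[B,D] q_used=2 → run B
t=3: queue=[D,B,E] q_used=0 → run D
t=4: queue=[D,B,E,G] q_used=1 → run D
t=5: queue=[D,B,E,G] q_used=2 → run D
t=6: queue=[B,E,G,D] q_used=0 → run B
t=7: queue=[E,G,D] q_used=0 → run E
t=8: queue=[E,G,D] q_used=1 → run E
t=9: queue=[E,G,D] q_used=2 → run E
t=10: queue=[G,D,E] q_used=0 → run G
t=11: queue=[G,D,E] q_used=1 → run G
t=12: queue=[G,D,E] q_used=2 → run G
t=13: queue=[D,E,G] q_used=0 → run D
t=14: queue=[E,G] q_used=0 → run E
t=15: queue=[G] q_used=0 → run G
t=16: queue=[G] q_used=1 → run G
t=17: queue=[G] q_used=2 → run G
t=18: queue=[G] q_used=0 → run G
t=19: (idle)
t=20: (idle)
t=21: (idle)
t=22: (idle)

context switches = 8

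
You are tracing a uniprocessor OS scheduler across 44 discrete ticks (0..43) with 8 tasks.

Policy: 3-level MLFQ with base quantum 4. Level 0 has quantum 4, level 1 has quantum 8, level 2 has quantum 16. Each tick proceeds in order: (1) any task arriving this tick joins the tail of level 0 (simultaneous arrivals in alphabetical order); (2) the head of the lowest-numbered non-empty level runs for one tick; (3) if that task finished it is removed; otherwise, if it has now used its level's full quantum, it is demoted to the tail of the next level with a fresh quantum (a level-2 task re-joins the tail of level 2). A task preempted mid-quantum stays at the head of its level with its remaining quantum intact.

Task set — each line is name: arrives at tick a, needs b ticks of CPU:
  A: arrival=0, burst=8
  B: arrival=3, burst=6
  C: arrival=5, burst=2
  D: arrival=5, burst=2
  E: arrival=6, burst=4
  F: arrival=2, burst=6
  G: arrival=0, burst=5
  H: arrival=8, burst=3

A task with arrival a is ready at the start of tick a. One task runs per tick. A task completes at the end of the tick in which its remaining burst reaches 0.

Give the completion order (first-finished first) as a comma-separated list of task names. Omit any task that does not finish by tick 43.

completion order = C, D, E, H, A, G, F, B

t=0: L0/L1/L2 = AG/-/- → run A
t=1: L0/L1/L2 = AG/-/- → run A
t=2: L0/L1/L2 = AGF/-/- → run A
t=3: L0/L1/L2 = AGFB/-/- → run A
t=4: L0/L1/L2 = GFB/A/- → run G
t=5: L0/L1/L2 = GFBCD/A/- → run G
t=6: L0/L1/L2 = GFBCDE/A/- → run G
t=7: L0/L1/L2 = GFBCDE/A/- → run G
t=8: L0/L1/L2 = FBCDEH/AG/- → run F
t=9: L0/L1/L2 = FBCDEH/AG/- → run F
t=10: L0/L1/L2 = FBCDEH/AG/- → run F
t=11: L0/L1/L2 = FBCDEH/AG/- → run F
t=12: L0/L1/L2 = BCDEH/AGF/- → run B
t=13: L0/L1/L2 = BCDEH/AGF/- → run B
t=14: L0/L1/L2 = BCDEH/AGF/- → run B
t=15: L0/L1/L2 = BCDEH/AGF/- → run B
t=16: L0/L1/L2 = CDEH/AGFB/- → run C
t=17: L0/L1/L2 = CDEH/AGFB/- → run C
t=18: L0/L1/L2 = DEH/AGFB/- → run D
t=19: L0/L1/L2 = DEH/AGFB/- → run D
t=20: L0/L1/L2 = EH/AGFB/- → run E
t=21: L0/L1/L2 = EH/AGFB/- → run E
t=22: L0/L1/L2 = EH/AGFB/- → run E
t=23: L0/L1/L2 = EH/AGFB/- → run E
t=24: L0/L1/L2 = H/AGFB/- → run H
t=25: L0/L1/L2 = H/AGFB/- → run H
t=26: L0/L1/L2 = H/AGFB/- → run H
t=27: L0/L1/L2 = -/AGFB/- → run A
t=28: L0/L1/L2 = -/AGFB/- → run A
t=29: L0/L1/L2 = -/AGFB/- → run A
t=30: L0/L1/L2 = -/AGFB/- → run A
t=31: L0/L1/L2 = -/GFB/- → run G
t=32: L0/L1/L2 = -/FB/- → run F
t=33: L0/L1/L2 = -/FB/- → run F
t=34: L0/L1/L2 = -/B/- → run B
t=35: L0/L1/L2 = -/B/- → run B
t=36: (idle)
t=37: (idle)
t=38: (idle)
t=39: (idle)
t=40: (idle)
t=41: (idle)
t=42: (idle)
t=43: (idle)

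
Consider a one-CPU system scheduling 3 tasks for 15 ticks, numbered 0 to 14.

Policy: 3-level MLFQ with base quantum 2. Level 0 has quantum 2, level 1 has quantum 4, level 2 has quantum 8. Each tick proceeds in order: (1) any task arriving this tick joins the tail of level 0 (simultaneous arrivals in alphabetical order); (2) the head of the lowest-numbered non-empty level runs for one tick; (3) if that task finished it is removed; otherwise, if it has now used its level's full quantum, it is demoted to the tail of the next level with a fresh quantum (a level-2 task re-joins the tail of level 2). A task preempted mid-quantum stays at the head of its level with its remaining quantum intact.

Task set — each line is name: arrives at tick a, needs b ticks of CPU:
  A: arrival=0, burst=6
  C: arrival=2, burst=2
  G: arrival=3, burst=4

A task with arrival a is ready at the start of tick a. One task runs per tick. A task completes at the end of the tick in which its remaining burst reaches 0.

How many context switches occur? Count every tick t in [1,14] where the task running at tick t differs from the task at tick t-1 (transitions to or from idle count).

t=0: L0/L1/L2 = A/-/- → run A
t=1: L0/L1/L2 = A/-/- → run A
t=2: L0/L1/L2 = C/A/- → run C
t=3: L0/L1/L2 = CG/A/- → run C
t=4: L0/L1/L2 = G/A/- → run G
t=5: L0/L1/L2 = G/A/- → run G
t=6: L0/L1/L2 = -/AG/- → run A
t=7: L0/L1/L2 = -/AG/- → run A
t=8: L0/L1/L2 = -/AG/- → run A
t=9: L0/L1/L2 = -/AG/- → run A
t=10: L0/L1/L2 = -/G/- → run G
t=11: L0/L1/L2 = -/G/- → run G
t=12: (idle)
t=13: (idle)
t=14: (idle)

context switches = 5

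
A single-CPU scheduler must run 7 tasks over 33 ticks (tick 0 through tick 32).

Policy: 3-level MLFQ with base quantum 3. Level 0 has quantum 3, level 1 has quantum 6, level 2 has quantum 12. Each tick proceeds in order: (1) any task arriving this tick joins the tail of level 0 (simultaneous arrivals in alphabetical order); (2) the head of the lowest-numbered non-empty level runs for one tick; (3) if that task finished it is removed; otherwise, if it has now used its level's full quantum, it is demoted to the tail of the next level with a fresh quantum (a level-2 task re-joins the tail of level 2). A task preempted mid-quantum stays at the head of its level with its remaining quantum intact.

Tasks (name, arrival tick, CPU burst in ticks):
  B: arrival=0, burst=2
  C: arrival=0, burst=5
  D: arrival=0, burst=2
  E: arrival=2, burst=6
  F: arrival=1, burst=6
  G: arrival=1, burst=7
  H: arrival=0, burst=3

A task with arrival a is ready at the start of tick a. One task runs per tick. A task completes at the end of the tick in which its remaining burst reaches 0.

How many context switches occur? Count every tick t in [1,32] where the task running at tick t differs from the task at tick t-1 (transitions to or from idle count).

t=0: L0/L1/L2 = BCDH/-/- → run B
t=1: L0/L1/L2 = BCDHFG/-/- → run B
t=2: L0/L1/L2 = CDHFGE/-/- → run C
t=3: L0/L1/L2 = CDHFGE/-/- → run C
t=4: L0/L1/L2 = CDHFGE/-/- → run C
t=5: L0/L1/L2 = DHFGE/C/- → run D
t=6: L0/L1/L2 = DHFGE/C/- → run D
t=7: L0/L1/L2 = HFGE/C/- → run H
t=8: L0/L1/L2 = HFGE/C/- → run H
t=9: L0/L1/L2 = HFGE/C/- → run H
t=10: L0/L1/L2 = FGE/C/- → run F
t=11: L0/L1/L2 = FGE/C/- → run F
t=12: L0/L1/L2 = FGE/C/- → run F
t=13: L0/L1/L2 = GE/CF/- → run G
t=14: L0/L1/L2 = GE/CF/- → run G
t=15: L0/L1/L2 = GE/CF/- → run G
t=16: L0/L1/L2 = E/CFG/- → run E
t=17: L0/L1/L2 = E/CFG/- → run E
t=18: L0/L1/L2 = E/CFG/- → run E
t=19: L0/L1/L2 = -/CFGE/- → run C
t=20: L0/L1/L2 = -/CFGE/- → run C
t=21: L0/L1/L2 = -/FGE/- → run F
t=22: L0/L1/L2 = -/FGE/- → run F
t=23: L0/L1/L2 = -/FGE/- → run F
t=24: L0/L1/L2 = -/GE/- → run G
t=25: L0/L1/L2 = -/GE/- → run G
t=26: L0/L1/L2 = -/GE/- → run G
t=27: L0/L1/L2 = -/GE/- → run G
t=28: L0/L1/L2 = -/E/- → run E
t=29: L0/L1/L2 = -/E/- → run E
t=30: L0/L1/L2 = -/E/- → run E
t=31: (idle)
t=32: (idle)

context switches = 11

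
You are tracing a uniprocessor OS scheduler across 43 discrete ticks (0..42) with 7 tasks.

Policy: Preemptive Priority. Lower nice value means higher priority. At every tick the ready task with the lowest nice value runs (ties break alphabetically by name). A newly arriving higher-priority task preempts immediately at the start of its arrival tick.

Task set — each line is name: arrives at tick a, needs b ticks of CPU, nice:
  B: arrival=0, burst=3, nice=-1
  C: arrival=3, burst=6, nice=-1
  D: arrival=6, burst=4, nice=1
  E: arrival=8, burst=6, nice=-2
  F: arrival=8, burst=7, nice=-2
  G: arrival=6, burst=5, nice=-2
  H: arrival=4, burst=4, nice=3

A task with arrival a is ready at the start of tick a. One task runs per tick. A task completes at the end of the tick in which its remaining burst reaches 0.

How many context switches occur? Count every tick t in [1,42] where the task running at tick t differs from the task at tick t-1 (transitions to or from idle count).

t=0: ready={B} → run B
t=1: ready={B} → run B
t=2: ready={B} → run B
t=3: ready={C} → run C
t=4: ready={C,H} → run C
t=5: ready={C,H} → run C
t=6: ready={C,D,G,H} → run G
t=7: ready={C,D,G,H} → run G
t=8: ready={C,D,E,F,G,H} → run E
t=9: ready={C,D,E,F,G,H} → run E
t=10: ready={C,D,E,F,G,H} → run E
t=11: ready={C,D,E,F,G,H} → run E
t=12: ready={C,D,E,F,G,H} → run E
t=13: ready={C,D,E,F,G,H} → run E
t=14: ready={C,D,F,G,H} → run F
t=15: ready={C,D,F,G,H} → run F
t=16: ready={C,D,F,G,H} → run F
t=17: ready={C,D,F,G,H} → run F
t=18: ready={C,D,F,G,H} → run F
t=19: ready={C,D,F,G,H} → run F
t=20: ready={C,D,F,G,H} → run F
t=21: ready={C,D,G,H} → run G
t=22: ready={C,D,G,H} → run G
t=23: ready={C,D,G,H} → run G
t=24: ready={C,D,H} → run C
t=25: ready={C,D,H} → run C
t=26: ready={C,D,H} → run C
t=27: ready={D,H} → run D
t=28: ready={D,H} → run D
t=29: ready={D,H} → run D
t=30: ready={D,H} → run D
t=31: ready={H} → run H
t=32: ready={H} → run H
t=33: ready={H} → run H
t=34: ready={H} → run H
t=35: (idle)
t=36: (idle)
t=37: (idle)
t=38: (idle)
t=39: (idle)
t=40: (idle)
t=41: (idle)
t=42: (idle)

context switches = 9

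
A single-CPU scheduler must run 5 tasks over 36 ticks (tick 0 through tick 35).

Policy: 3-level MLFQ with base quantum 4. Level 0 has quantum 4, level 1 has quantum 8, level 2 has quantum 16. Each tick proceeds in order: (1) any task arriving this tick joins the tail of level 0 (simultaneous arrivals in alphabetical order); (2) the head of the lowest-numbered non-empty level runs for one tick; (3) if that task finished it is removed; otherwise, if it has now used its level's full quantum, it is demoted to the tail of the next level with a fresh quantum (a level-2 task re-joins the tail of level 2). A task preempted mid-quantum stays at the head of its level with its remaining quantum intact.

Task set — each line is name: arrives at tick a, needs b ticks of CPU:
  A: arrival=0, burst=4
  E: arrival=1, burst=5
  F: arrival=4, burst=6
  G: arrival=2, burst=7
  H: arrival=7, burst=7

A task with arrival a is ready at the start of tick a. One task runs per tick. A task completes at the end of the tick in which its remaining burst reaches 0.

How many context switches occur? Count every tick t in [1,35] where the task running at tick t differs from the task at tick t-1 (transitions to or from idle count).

context switches = 9

t=0: L0/L1/L2 = A/-/- → run A
t=1: L0/L1/L2 = AE/-/- → run A
t=2: L0/L1/L2 = AEG/-/- → run A
t=3: L0/L1/L2 = AEG/-/- → run A
t=4: L0/L1/L2 = EGF/-/- → run E
t=5: L0/L1/L2 = EGF/-/- → run E
t=6: L0/L1/L2 = EGF/-/- → run E
t=7: L0/L1/L2 = EGFH/-/- → run E
t=8: L0/L1/L2 = GFH/E/- → run G
t=9: L0/L1/L2 = GFH/E/- → run G
t=10: L0/L1/L2 = GFH/E/- → run G
t=11: L0/L1/L2 = GFH/E/- → run G
t=12: L0/L1/L2 = FH/EG/- → run F
t=13: L0/L1/L2 = FH/EG/- → run F
t=14: L0/L1/L2 = FH/EG/- → run F
t=15: L0/L1/L2 = FH/EG/- → run F
t=16: L0/L1/L2 = H/EGF/- → run H
t=17: L0/L1/L2 = H/EGF/- → run H
t=18: L0/L1/L2 = H/EGF/- → run H
t=19: L0/L1/L2 = H/EGF/- → run H
t=20: L0/L1/L2 = -/EGFH/- → run E
t=21: L0/L1/L2 = -/GFH/- → run G
t=22: L0/L1/L2 = -/GFH/- → run G
t=23: L0/L1/L2 = -/GFH/- → run G
t=24: L0/L1/L2 = -/FH/- → run F
t=25: L0/L1/L2 = -/FH/- → run F
t=26: L0/L1/L2 = -/H/- → run H
t=27: L0/L1/L2 = -/H/- → run H
t=28: L0/L1/L2 = -/H/- → run H
t=29: (idle)
t=30: (idle)
t=31: (idle)
t=32: (idle)
t=33: (idle)
t=34: (idle)
t=35: (idle)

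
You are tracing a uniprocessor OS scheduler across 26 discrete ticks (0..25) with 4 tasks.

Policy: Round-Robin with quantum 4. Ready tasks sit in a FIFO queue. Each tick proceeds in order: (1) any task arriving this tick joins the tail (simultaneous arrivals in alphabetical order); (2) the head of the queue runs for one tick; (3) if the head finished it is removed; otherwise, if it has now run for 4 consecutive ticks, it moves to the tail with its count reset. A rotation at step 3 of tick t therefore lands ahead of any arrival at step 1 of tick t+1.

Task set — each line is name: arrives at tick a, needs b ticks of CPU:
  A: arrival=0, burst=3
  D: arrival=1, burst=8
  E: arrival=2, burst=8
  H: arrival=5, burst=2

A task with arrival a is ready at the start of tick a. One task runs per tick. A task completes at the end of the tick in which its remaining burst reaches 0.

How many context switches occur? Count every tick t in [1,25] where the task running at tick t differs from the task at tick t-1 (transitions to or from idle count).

context switches = 6

t=0: queue=[A] q_used=0 → run A
t=1: queue=[A,D] q_used=1 → run A
t=2: queue=[A,D,E] q_used=2 → run A
t=3: queue=[D,E] q_used=0 → run D
t=4: queue=[D,E] q_used=1 → run D
t=5: queue=[D,E,H] q_used=2 → run D
t=6: queue=[D,E,H] q_used=3 → run D
t=7: queue=[E,H,D] q_used=0 → run E
t=8: queue=[E,H,D] q_used=1 → run E
t=9: queue=[E,H,D] q_used=2 → run E
t=10: queue=[E,H,D] q_used=3 → run E
t=11: queue=[H,D,E] q_used=0 → run H
t=12: queue=[H,D,E] q_used=1 → run H
t=13: queue=[D,E] q_used=0 → run D
t=14: queue=[D,E] q_used=1 → run D
t=15: queue=[D,E] q_used=2 → run D
t=16: queue=[D,E] q_used=3 → run D
t=17: queue=[E] q_used=0 → run E
t=18: queue=[E] q_used=1 → run E
t=19: queue=[E] q_used=2 → run E
t=20: queue=[E] q_used=3 → run E
t=21: (idle)
t=22: (idle)
t=23: (idle)
t=24: (idle)
t=25: (idle)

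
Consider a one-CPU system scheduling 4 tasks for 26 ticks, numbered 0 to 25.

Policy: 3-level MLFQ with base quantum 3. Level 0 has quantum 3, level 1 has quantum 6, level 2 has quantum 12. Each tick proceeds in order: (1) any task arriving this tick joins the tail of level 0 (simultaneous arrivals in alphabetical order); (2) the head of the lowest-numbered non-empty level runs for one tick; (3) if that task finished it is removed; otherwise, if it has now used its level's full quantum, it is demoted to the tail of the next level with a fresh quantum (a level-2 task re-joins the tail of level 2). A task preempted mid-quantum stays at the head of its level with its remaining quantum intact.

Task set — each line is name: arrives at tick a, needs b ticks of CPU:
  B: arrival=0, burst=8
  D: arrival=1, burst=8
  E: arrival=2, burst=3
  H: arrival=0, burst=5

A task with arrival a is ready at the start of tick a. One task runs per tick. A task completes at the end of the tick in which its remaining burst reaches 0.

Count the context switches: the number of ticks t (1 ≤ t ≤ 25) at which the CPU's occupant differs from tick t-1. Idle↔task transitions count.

context switches = 7

t=0: L0/L1/L2 = BH/-/- → run B
t=1: L0/L1/L2 = BHD/-/- → run B
t=2: L0/L1/L2 = BHDE/-/- → run B
t=3: L0/L1/L2 = HDE/B/- → run H
t=4: L0/L1/L2 = HDE/B/- → run H
t=5: L0/L1/L2 = HDE/B/- → run H
t=6: L0/L1/L2 = DE/BH/- → run D
t=7: L0/L1/L2 = DE/BH/- → run D
t=8: L0/L1/L2 = DE/BH/- → run D
t=9: L0/L1/L2 = E/BHD/- → run E
t=10: L0/L1/L2 = E/BHD/- → run E
t=11: L0/L1/L2 = E/BHD/- → run E
t=12: L0/L1/L2 = -/BHD/- → run B
t=13: L0/L1/L2 = -/BHD/- → run B
t=14: L0/L1/L2 = -/BHD/- → run B
t=15: L0/L1/L2 = -/BHD/- → run B
t=16: L0/L1/L2 = -/BHD/- → run B
t=17: L0/L1/L2 = -/HD/- → run H
t=18: L0/L1/L2 = -/HD/- → run H
t=19: L0/L1/L2 = -/D/- → run D
t=20: L0/L1/L2 = -/D/- → run D
t=21: L0/L1/L2 = -/D/- → run D
t=22: L0/L1/L2 = -/D/- → run D
t=23: L0/L1/L2 = -/D/- → run D
t=24: (idle)
t=25: (idle)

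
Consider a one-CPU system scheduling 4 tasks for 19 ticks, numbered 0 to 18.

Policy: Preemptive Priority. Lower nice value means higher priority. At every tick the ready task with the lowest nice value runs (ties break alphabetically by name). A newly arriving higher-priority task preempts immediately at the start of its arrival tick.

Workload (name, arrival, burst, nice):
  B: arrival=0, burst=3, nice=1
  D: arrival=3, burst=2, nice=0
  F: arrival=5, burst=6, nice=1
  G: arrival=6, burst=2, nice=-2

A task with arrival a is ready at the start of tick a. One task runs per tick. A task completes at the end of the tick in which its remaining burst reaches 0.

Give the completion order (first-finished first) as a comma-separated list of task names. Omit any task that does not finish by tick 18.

t=0: ready={B} → run B
t=1: ready={B} → run B
t=2: ready={B} → run B
t=3: ready={D} → run D
t=4: ready={D} → run D
t=5: ready={F} → run F
t=6: ready={F,G} → run G
t=7: ready={F,G} → run G
t=8: ready={F} → run F
t=9: ready={F} → run F
t=10: ready={F} → run F
t=11: ready={F} → run F
t=12: ready={F} → run F
t=13: (idle)
t=14: (idle)
t=15: (idle)
t=16: (idle)
t=17: (idle)
t=18: (idle)

completion order = B, D, G, F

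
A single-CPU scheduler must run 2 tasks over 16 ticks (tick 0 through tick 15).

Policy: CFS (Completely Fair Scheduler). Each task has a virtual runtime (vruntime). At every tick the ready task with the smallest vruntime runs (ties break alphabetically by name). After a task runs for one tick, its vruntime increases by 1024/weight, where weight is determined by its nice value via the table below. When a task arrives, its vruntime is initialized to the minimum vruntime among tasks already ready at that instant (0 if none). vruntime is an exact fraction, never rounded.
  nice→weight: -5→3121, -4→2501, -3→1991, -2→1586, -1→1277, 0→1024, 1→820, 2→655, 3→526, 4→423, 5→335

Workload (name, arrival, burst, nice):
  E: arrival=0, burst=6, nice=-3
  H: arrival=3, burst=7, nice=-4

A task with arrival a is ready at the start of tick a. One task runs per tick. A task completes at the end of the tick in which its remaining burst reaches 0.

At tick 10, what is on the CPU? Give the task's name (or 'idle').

t=0: vr[E=0] → run E
t=1: vr[E=1024/1991] → run E
t=2: vr[E=2048/1991] → run E
t=3: vr[E=3072/1991 H=3072/1991] → run E
t=4: vr[E=4096/1991 H=3072/1991] → run H
t=5: vr[E=4096/1991 H=9721856/4979491] → run H
t=6: vr[E=4096/1991 H=11760640/4979491] → run E
t=7: vr[E=5120/1991 H=11760640/4979491] → run H
t=8: vr[E=5120/1991 H=13799424/4979491] → run E
t=9: vr[H=13799424/4979491] → run H
t=10: vr[H=15838208/4979491] → run H
t=11: vr[H=17876992/4979491] → run H
t=12: vr[H=19915776/4979491] → run H
t=13: (idle)
t=14: (idle)
t=15: (idle)

running at tick 10 = H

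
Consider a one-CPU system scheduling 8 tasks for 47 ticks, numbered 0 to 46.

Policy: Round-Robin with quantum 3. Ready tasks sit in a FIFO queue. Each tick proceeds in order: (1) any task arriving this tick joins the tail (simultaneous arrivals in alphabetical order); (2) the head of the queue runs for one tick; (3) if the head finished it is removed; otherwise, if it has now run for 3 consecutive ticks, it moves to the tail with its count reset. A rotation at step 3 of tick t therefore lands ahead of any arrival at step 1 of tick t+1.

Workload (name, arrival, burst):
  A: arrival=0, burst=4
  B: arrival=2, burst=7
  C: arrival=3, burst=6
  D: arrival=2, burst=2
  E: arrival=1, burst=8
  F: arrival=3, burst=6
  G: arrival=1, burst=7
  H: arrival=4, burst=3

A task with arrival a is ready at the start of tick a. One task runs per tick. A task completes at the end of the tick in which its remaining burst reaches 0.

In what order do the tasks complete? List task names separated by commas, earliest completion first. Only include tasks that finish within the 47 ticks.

t=0: queue=[A] q_used=0 → run A
t=1: queue=[A,E,G] q_used=1 → run A
t=2: queue=[A,E,G,B,D] q_used=2 → run A
t=3: queue=[E,G,B,D,A,C,F] q_used=0 → run E
t=4: queue=[E,G,B,D,A,C,F,H] q_used=1 → run E
t=5: queue=[E,G,B,D,A,C,F,H] q_used=2 → run E
t=6: queue=[G,B,D,A,C,F,H,E] q_used=0 → run G
t=7: queue=[G,B,D,A,C,F,H,E] q_used=1 → run G
t=8: queue=[G,B,D,A,C,F,H,E] q_used=2 → run G
t=9: queue=[B,D,A,C,F,H,E,G] q_used=0 → run B
t=10: queue=[B,D,A,C,F,H,E,G] q_used=1 → run B
t=11: queue=[B,D,A,C,F,H,E,G] q_used=2 → run B
t=12: queue=[D,A,C,F,H,E,G,B] q_used=0 → run D
t=13: queue=[D,A,C,F,H,E,G,B] q_used=1 → run D
t=14: queue=[A,C,F,H,E,G,B] q_used=0 → run A
t=15: queue=[C,F,H,E,G,B] q_used=0 → run C
t=16: queue=[C,F,H,E,G,B] q_used=1 → run C
t=17: queue=[C,F,H,E,G,B] q_used=2 → run C
t=18: queue=[F,H,E,G,B,C] q_used=0 → run F
t=19: queue=[F,H,E,G,B,C] q_used=1 → run F
t=20: queue=[F,H,E,G,B,C] q_used=2 → run F
t=21: queue=[H,E,G,B,C,F] q_used=0 → run H
t=22: queue=[H,E,G,B,C,F] q_used=1 → run H
t=23: queue=[H,E,G,B,C,F] q_used=2 → run H
t=24: queue=[E,G,B,C,F] q_used=0 → run E
t=25: queue=[E,G,B,C,F] q_used=1 → run E
t=26: queue=[E,G,B,C,F] q_used=2 → run E
t=27: queue=[G,B,C,F,E] q_used=0 → run G
t=28: queue=[G,B,C,F,E] q_used=1 → run G
t=29: queue=[G,B,C,F,E] q_used=2 → run G
t=30: queue=[B,C,F,E,G] q_used=0 → run B
t=31: queue=[B,C,F,E,G] q_used=1 → run B
t=32: queue=[B,C,F,E,G] q_used=2 → run B
t=33: queue=[C,F,E,G,B] q_used=0 → run C
t=34: queue=[C,F,E,G,B] q_used=1 → run C
t=35: queue=[C,F,E,G,B] q_used=2 → run C
t=36: queue=[F,E,G,B] q_used=0 → run F
t=37: queue=[F,E,G,B] q_used=1 → run F
t=38: queue=[F,E,G,B] q_used=2 → run F
t=39: queue=[E,G,B] q_used=0 → run E
t=40: queue=[E,G,B] q_used=1 → run E
t=41: queue=[G,B] q_used=0 → run G
t=42: queue=[B] q_used=0 → run B
t=43: (idle)
t=44: (idle)
t=45: (idle)
t=46: (idle)

completion order = D, A, H, C, F, E, G, B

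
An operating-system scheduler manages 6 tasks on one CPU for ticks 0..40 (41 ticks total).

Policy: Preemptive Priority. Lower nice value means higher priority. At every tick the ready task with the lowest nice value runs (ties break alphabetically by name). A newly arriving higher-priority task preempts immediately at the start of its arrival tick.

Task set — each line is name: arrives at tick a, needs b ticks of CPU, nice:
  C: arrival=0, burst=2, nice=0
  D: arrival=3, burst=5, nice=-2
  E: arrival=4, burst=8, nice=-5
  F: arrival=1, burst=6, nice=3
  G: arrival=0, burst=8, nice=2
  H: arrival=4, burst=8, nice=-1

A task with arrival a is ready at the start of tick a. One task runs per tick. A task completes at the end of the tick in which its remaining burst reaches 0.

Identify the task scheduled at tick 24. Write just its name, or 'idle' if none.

t=0: ready={C,G} → run C
t=1: ready={C,F,G} → run C
t=2: ready={F,G} → run G
t=3: ready={D,F,G} → run D
t=4: ready={D,E,F,G,H} → run E
t=5: ready={D,E,F,G,H} → run E
t=6: ready={D,E,F,G,H} → run E
t=7: ready={D,E,F,G,H} → run E
t=8: ready={D,E,F,G,H} → run E
t=9: ready={D,E,F,G,H} → run E
t=10: ready={D,E,F,G,H} → run E
t=11: ready={D,E,F,G,H} → run E
t=12: ready={D,F,G,H} → run D
t=13: ready={D,F,G,H} → run D
t=14: ready={D,F,G,H} → run D
t=15: ready={D,F,G,H} → run D
t=16: ready={F,G,H} → run H
t=17: ready={F,G,H} → run H
t=18: ready={F,G,H} → run H
t=19: ready={F,G,H} → run H
t=20: ready={F,G,H} → run H
t=21: ready={F,G,H} → run H
t=22: ready={F,G,H} → run H
t=23: ready={F,G,H} → run H
t=24: ready={F,G} → run G
t=25: ready={F,G} → run G
t=26: ready={F,G} → run G
t=27: ready={F,G} → run G
t=28: ready={F,G} → run G
t=29: ready={F,G} → run G
t=30: ready={F,G} → run G
t=31: ready={F} → run F
t=32: ready={F} → run F
t=33: ready={F} → run F
t=34: ready={F} → run F
t=35: ready={F} → run F
t=36: ready={F} → run F
t=37: (idle)
t=38: (idle)
t=39: (idle)
t=40: (idle)

running at tick 24 = G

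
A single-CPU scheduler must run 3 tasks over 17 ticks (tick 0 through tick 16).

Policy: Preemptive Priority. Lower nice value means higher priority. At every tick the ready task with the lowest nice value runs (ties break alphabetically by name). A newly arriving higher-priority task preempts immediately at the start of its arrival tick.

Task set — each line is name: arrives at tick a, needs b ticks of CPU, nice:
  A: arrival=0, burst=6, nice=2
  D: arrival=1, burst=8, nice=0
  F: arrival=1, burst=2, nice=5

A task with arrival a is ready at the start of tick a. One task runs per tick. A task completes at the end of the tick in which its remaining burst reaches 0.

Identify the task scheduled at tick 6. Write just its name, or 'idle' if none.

running at tick 6 = D

t=0: ready={A} → run A
t=1: ready={A,D,F} → run D
t=2: ready={A,D,F} → run D
t=3: ready={A,D,F} → run D
t=4: ready={A,D,F} → run D
t=5: ready={A,D,F} → run D
t=6: ready={A,D,F} → run D
t=7: ready={A,D,F} → run D
t=8: ready={A,D,F} → run D
t=9: ready={A,F} → run A
t=10: ready={A,F} → run A
t=11: ready={A,F} → run A
t=12: ready={A,F} → run A
t=13: ready={A,F} → run A
t=14: ready={F} → run F
t=15: ready={F} → run F
t=16: (idle)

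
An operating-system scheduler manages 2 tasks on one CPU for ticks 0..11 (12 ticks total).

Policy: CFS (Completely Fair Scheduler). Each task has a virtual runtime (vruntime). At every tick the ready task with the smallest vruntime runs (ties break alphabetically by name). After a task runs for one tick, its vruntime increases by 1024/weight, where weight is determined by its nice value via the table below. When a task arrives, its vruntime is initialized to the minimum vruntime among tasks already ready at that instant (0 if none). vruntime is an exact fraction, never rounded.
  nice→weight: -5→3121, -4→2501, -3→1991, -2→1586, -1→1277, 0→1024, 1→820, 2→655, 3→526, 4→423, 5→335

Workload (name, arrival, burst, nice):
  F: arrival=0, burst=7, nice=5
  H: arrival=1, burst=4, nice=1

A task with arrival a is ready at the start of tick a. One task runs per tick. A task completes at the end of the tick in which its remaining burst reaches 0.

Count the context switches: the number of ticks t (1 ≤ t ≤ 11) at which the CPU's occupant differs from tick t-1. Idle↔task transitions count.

context switches = 5

t=0: vr[F=0] → run F
t=1: vr[F=1024/335 H=1024/335] → run F
t=2: vr[F=2048/335 H=1024/335] → run H
t=3: vr[F=2048/335 H=59136/13735] → run H
t=4: vr[F=2048/335 H=76288/13735] → run H
t=5: vr[F=2048/335 H=18688/2747] → run F
t=6: vr[F=3072/335 H=18688/2747] → run H
t=7: vr[F=3072/335] → run F
t=8: vr[F=4096/335] → run F
t=9: vr[F=1024/67] → run F
t=10: vr[F=6144/335] → run F
t=11: (idle)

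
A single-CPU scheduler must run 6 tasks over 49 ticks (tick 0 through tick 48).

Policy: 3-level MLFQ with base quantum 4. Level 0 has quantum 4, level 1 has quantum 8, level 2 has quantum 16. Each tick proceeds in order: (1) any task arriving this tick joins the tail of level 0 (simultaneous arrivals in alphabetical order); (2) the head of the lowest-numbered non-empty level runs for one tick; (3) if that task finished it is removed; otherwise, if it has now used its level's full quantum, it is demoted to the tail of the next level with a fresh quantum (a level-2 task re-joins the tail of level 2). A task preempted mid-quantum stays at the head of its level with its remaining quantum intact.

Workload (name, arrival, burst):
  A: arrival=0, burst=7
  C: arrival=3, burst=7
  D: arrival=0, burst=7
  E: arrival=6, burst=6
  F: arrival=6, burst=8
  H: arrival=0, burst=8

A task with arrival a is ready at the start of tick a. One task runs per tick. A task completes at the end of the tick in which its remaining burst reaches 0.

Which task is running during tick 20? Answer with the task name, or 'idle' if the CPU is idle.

running at tick 20 = F

t=0: L0/L1/L2 = ADH/-/- → run A
t=1: L0/L1/L2 = ADH/-/- → run A
t=2: L0/L1/L2 = ADH/-/- → run A
t=3: L0/L1/L2 = ADHC/-/- → run A
t=4: L0/L1/L2 = DHC/A/- → run D
t=5: L0/L1/L2 = DHC/A/- → run D
t=6: L0/L1/L2 = DHCEF/A/- → run D
t=7: L0/L1/L2 = DHCEF/A/- → run D
t=8: L0/L1/L2 = HCEF/AD/- → run H
t=9: L0/L1/L2 = HCEF/AD/- → run H
t=10: L0/L1/L2 = HCEF/AD/- → run H
t=11: L0/L1/L2 = HCEF/AD/- → run H
t=12: L0/L1/L2 = CEF/ADH/- → run C
t=13: L0/L1/L2 = CEF/ADH/- → run C
t=14: L0/L1/L2 = CEF/ADH/- → run C
t=15: L0/L1/L2 = CEF/ADH/- → run C
t=16: L0/L1/L2 = EF/ADHC/- → run E
t=17: L0/L1/L2 = EF/ADHC/- → run E
t=18: L0/L1/L2 = EF/ADHC/- → run E
t=19: L0/L1/L2 = EF/ADHC/- → run E
t=20: L0/L1/L2 = F/ADHCE/- → run F
t=21: L0/L1/L2 = F/ADHCE/- → run F
t=22: L0/L1/L2 = F/ADHCE/- → run F
t=23: L0/L1/L2 = F/ADHCE/- → run F
t=24: L0/L1/L2 = -/ADHCEF/- → run A
t=25: L0/L1/L2 = -/ADHCEF/- → run A
t=26: L0/L1/L2 = -/ADHCEF/- → run A
t=27: L0/L1/L2 = -/DHCEF/- → run D
t=28: L0/L1/L2 = -/DHCEF/- → run D
t=29: L0/L1/L2 = -/DHCEF/- → run D
t=30: L0/L1/L2 = -/HCEF/- → run H
t=31: L0/L1/L2 = -/HCEF/- → run H
t=32: L0/L1/L2 = -/HCEF/- → run H
t=33: L0/L1/L2 = -/HCEF/- → run H
t=34: L0/L1/L2 = -/CEF/- → run C
t=35: L0/L1/L2 = -/CEF/- → run C
t=36: L0/L1/L2 = -/CEF/- → run C
t=37: L0/L1/L2 = -/EF/- → run E
t=38: L0/L1/L2 = -/EF/- → run E
t=39: L0/L1/L2 = -/F/- → run F
t=40: L0/L1/L2 = -/F/- → run F
t=41: L0/L1/L2 = -/F/- → run F
t=42: L0/L1/L2 = -/F/- → run F
t=43: (idle)
t=44: (idle)
t=45: (idle)
t=46: (idle)
t=47: (idle)
t=48: (idle)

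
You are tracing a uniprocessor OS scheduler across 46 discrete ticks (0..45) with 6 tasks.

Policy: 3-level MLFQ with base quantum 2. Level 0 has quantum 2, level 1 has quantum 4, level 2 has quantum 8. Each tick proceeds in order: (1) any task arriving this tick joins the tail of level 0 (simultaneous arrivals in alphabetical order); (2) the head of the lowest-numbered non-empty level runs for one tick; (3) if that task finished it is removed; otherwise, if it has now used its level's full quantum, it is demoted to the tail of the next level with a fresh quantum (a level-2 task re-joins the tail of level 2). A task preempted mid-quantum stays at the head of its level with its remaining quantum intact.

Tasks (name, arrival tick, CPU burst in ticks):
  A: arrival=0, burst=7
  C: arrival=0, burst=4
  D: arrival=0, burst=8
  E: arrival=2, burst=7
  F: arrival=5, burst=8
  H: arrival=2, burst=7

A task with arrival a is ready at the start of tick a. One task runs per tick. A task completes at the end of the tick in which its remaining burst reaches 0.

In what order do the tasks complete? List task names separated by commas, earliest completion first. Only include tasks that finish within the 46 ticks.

t=0: L0/L1/L2 = ACD/-/- → run A
t=1: L0/L1/L2 = ACD/-/- → run A
t=2: L0/L1/L2 = CDEH/A/- → run C
t=3: L0/L1/L2 = CDEH/A/- → run C
t=4: L0/L1/L2 = DEH/AC/- → run D
t=5: L0/L1/L2 = DEHF/AC/- → run D
t=6: L0/L1/L2 = EHF/ACD/- → run E
t=7: L0/L1/L2 = EHF/ACD/- → run E
t=8: L0/L1/L2 = HF/ACDE/- → run H
t=9: L0/L1/L2 = HF/ACDE/- → run H
t=10: L0/L1/L2 = F/ACDEH/- → run F
t=11: L0/L1/L2 = F/ACDEH/- → run F
t=12: L0/L1/L2 = -/ACDEHF/- → run A
t=13: L0/L1/L2 = -/ACDEHF/- → run A
t=14: L0/L1/L2 = -/ACDEHF/- → run A
t=15: L0/L1/L2 = -/ACDEHF/- → run A
t=16: L0/L1/L2 = -/CDEHF/A → run C
t=17: L0/L1/L2 = -/CDEHF/A → run C
t=18: L0/L1/L2 = -/DEHF/A → run D
t=19: L0/L1/L2 = -/DEHF/A → run D
t=20: L0/L1/L2 = -/DEHF/A → run D
t=21: L0/L1/L2 = -/DEHF/A → run D
t=22: L0/L1/L2 = -/EHF/AD → run E
t=23: L0/L1/L2 = -/EHF/AD → run E
t=24: L0/L1/L2 = -/EHF/AD → run E
t=25: L0/L1/L2 = -/EHF/AD → run E
t=26: L0/L1/L2 = -/HF/ADE → run H
t=27: L0/L1/L2 = -/HF/ADE → run H
t=28: L0/L1/L2 = -/HF/ADE → run H
t=29: L0/L1/L2 = -/HF/ADE → run H
t=30: L0/L1/L2 = -/F/ADEH → run F
t=31: L0/L1/L2 = -/F/ADEH → run F
t=32: L0/L1/L2 = -/F/ADEH → run F
t=33: L0/L1/L2 = -/F/ADEH → run F
t=34: L0/L1/L2 = -/-/ADEHF → run A
t=35: L0/L1/L2 = -/-/DEHF → run D
t=36: L0/L1/L2 = -/-/DEHF → run D
t=37: L0/L1/L2 = -/-/EHF → run E
t=38: L0/L1/L2 = -/-/HF → run H
t=39: L0/L1/L2 = -/-/F → run F
t=40: L0/L1/L2 = -/-/F → run F
t=41: (idle)
t=42: (idle)
t=43: (idle)
t=44: (idle)
t=45: (idle)

completion order = C, A, D, E, H, F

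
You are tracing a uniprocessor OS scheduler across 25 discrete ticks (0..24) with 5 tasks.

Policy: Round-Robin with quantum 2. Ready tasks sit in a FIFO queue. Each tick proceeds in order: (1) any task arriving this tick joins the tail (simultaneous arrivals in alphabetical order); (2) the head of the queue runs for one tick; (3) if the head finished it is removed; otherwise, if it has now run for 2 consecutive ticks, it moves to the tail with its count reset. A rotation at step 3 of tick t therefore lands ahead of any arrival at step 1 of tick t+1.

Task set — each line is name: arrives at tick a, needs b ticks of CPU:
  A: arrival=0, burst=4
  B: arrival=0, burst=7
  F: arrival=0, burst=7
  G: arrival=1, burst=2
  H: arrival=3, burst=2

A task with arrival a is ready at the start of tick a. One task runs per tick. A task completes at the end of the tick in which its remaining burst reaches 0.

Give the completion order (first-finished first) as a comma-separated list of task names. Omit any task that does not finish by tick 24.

completion order = G, A, H, B, F

t=0: queue=[A,B,F] q_used=0 → run A
t=1: queue=[A,B,F,G] q_used=1 → run A
t=2: queue=[B,F,G,A] q_used=0 → run B
t=3: queue=[B,F,G,A,H] q_used=1 → run B
t=4: queue=[F,G,A,H,B] q_used=0 → run F
t=5: queue=[F,G,A,H,B] q_used=1 → run F
t=6: queue=[G,A,H,B,F] q_used=0 → run G
t=7: queue=[G,A,H,B,F] q_used=1 → run G
t=8: queue=[A,H,B,F] q_used=0 → run A
t=9: queue=[A,H,B,F] q_used=1 → run A
t=10: queue=[H,B,F] q_used=0 → run H
t=11: queue=[H,B,F] q_used=1 → run H
t=12: queue=[B,F] q_used=0 → run B
t=13: queue=[B,F] q_used=1 → run B
t=14: queue=[F,B] q_used=0 → run F
t=15: queue=[F,B] q_used=1 → run F
t=16: queue=[B,F] q_used=0 → run B
t=17: queue=[B,F] q_used=1 → run B
t=18: queue=[F,B] q_used=0 → run F
t=19: queue=[F,B] q_used=1 → run F
t=20: queue=[B,F] q_used=0 → run B
t=21: queue=[F] q_used=0 → run F
t=22: (idle)
t=23: (idle)
t=24: (idle)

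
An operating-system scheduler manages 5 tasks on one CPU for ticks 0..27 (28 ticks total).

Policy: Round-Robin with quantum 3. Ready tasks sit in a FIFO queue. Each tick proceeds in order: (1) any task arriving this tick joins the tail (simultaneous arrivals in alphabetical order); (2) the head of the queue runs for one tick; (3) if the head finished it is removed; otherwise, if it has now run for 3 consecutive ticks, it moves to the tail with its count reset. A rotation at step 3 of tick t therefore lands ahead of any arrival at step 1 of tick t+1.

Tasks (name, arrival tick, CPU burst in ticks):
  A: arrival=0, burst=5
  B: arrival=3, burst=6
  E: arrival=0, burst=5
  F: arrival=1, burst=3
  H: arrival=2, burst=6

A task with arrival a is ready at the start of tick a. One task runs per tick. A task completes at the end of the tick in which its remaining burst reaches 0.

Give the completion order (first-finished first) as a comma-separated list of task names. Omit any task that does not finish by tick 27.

t=0: queue=[A,E] q_used=0 → run A
t=1: queue=[A,E,F] q_used=1 → run A
t=2: queue=[A,E,F,H] q_used=2 → run A
t=3: queue=[E,F,H,A,B] q_used=0 → run E
t=4: queue=[E,F,H,A,B] q_used=1 → run E
t=5: queue=[E,F,H,A,B] q_used=2 → run E
t=6: queue=[F,H,A,B,E] q_used=0 → run F
t=7: queue=[F,H,A,B,E] q_used=1 → run F
t=8: queue=[F,H,A,B,E] q_used=2 → run F
t=9: queue=[H,A,B,E] q_used=0 → run H
t=10: queue=[H,A,B,E] q_used=1 → run H
t=11: queue=[H,A,B,E] q_used=2 → run H
t=12: queue=[A,B,E,H] q_used=0 → run A
t=13: queue=[A,B,E,H] q_used=1 → run A
t=14: queue=[B,E,H] q_used=0 → run B
t=15: queue=[B,E,H] q_used=1 → run B
t=16: queue=[B,E,H] q_used=2 → run B
t=17: queue=[E,H,B] q_used=0 → run E
t=18: queue=[E,H,B] q_used=1 → run E
t=19: queue=[H,B] q_used=0 → run H
t=20: queue=[H,B] q_used=1 → run H
t=21: queue=[H,B] q_used=2 → run H
t=22: queue=[B] q_used=0 → run B
t=23: queue=[B] q_used=1 → run B
t=24: queue=[B] q_used=2 → run B
t=25: (idle)
t=26: (idle)
t=27: (idle)

completion order = F, A, E, H, B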